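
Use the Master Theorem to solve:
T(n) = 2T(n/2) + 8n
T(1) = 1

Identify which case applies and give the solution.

a=2, b=2, f(n)=8n. log_2(2) = 1. Since c=1 = 1, Case 2 applies: T(n) = Θ(n^log_b(a) · log n) = O(n log n).

Answer: O(n log n) - Case 2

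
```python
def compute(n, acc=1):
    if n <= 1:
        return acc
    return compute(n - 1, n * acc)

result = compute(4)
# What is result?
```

Accumulator trace (n, acc): (4, 1) -> (3, 4) -> (2, 12) -> (1, 24) -> return 24

Answer: 24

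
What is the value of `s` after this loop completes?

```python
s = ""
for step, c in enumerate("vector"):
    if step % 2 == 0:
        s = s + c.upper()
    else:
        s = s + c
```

Uppercase even positions in 'vector'
`s` takes the values: "" → "V" → "Ve" → "VeC" → "VeCt" → "VeCtO" → "VeCtOr"

Answer: "VeCtOr"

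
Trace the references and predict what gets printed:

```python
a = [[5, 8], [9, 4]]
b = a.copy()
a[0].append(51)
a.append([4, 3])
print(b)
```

Key concept: shallow copy with nested lists.
Step by step:
`a = [[5, 8], [9, 4]]` → a = [[5, 8], [9, 4]]
`b = a.copy()` → b = [[5, 8], [9, 4]]
`a[0].append(51)` → a = [[5, 8, 51], [9, 4]]; b = [[5, 8, 51], [9, 4]]
`a.append([4, 3])` → a = [[5, 8, 51], [9, 4], [4, 3]]
`print(b)` → prints [[5, 8, 51], [9, 4]]

Answer: [[5, 8, 51], [9, 4]]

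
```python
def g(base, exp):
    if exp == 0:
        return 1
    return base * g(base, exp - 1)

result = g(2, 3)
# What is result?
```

g(2, 3) = 2 * 2 * 2 = 8

Answer: 8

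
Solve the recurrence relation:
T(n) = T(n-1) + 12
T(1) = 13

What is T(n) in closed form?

Unrolling: T(n) = T(1) + 12·(n-1) = 13 + 12(n-1) = 12n + 1.

Answer: T(n) = 12n + 1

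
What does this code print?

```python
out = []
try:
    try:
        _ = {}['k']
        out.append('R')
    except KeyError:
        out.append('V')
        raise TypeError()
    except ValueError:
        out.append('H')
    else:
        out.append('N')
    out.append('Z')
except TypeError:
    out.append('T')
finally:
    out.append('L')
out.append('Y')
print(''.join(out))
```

Execution trace: 'V' (inner except KeyError) → 'T' (except TypeError) → 'L' (finally) → 'Y' (after the try/except). Output: VTLY

Answer: VTLY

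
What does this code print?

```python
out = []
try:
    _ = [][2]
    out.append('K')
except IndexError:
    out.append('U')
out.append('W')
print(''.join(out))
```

Execution trace: 'U' (except IndexError) → 'W' (after the try/except). Output: UW

Answer: UW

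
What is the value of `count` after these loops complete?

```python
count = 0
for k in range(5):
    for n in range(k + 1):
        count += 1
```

Triangle: 1 + 2 + ... + 5
`count` takes the values: 0 → 1 → 2 → 3 → 4 → 5 → 6 → 7 → 8 → 9 → 10 → 11 → 12 → 13 → 14 → 15

Answer: 15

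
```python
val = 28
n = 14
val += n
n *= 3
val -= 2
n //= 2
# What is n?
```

Trace:
`val = 28` → val = 28
`n = 14` → n = 14
`val += n` → val = 42
`n *= 3` → n = 42
`val -= 2` → val = 40
`n //= 2` → n = 21
So n = 21

Answer: 21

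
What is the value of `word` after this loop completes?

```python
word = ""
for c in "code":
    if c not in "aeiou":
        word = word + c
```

Remove vowels from 'code'
`word` takes the values: "" → "c" → "cd"

Answer: "cd"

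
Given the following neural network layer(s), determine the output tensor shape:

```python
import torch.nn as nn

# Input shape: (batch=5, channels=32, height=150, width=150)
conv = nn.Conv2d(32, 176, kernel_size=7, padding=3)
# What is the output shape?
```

Input: (5, 32, 150, 150) -> Output: (5, 176, 150, 150)

Answer: (5, 176, 150, 150)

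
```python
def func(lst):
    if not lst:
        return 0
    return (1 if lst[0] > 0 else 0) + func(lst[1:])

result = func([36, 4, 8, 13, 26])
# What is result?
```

Count of positive elements in [36, 4, 8, 13, 26] = 5

Answer: 5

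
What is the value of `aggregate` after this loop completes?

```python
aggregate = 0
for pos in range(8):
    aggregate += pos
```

Sum of 0 to 7 = 28
`aggregate` takes the values: 0 → 1 → 3 → 6 → 10 → 15 → 21 → 28

Answer: 28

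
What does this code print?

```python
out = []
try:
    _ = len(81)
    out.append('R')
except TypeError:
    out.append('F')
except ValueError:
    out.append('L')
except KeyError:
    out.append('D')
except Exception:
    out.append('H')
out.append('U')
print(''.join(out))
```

Execution trace: 'F' (except TypeError) → 'U' (after the try/except). Output: FU

Answer: FU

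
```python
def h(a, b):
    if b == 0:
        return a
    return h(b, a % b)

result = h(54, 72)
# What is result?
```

h(54, 72) -> h(72, 54) -> h(54, 18) -> h(18, 0) -> 18

Answer: 18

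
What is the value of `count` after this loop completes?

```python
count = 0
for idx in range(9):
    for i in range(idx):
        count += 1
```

Triangle number: 0+1+2+...+8
`count` takes the values: 0 → 1 → 2 → 3 → 4 → 5 → 6 → 7 → 8 → 9 → 10 → 11 → 12 → 13 → 14 → 15 → 16 → 17 → 18 → 19 → 20 → 21 → 22 → 23 → 24 → 25 → 26 → 27 → 28 → 29 → 30 → 31 → 32 → 33 → 34 → 35 → 36

Answer: 36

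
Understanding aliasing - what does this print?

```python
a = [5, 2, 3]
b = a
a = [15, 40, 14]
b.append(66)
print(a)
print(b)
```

Key concept: rebinding vs mutation: a is rebound to a new list, b still points at the original.
Step by step:
`a = [5, 2, 3]` → a = [5, 2, 3]
`b = a` → b = [5, 2, 3] (same object as a)
`a = [15, 40, 14]` → a = [15, 40, 14]
`b.append(66)` → b = [5, 2, 3, 66]
`print(a)` → prints [15, 40, 14]
`print(b)` → prints [5, 2, 3, 66]

Answer:
[15, 40, 14]
[5, 2, 3, 66]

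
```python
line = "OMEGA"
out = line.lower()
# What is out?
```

Trace:
`line = "OMEGA"` → line = 'OMEGA'
`out = line.lower()` → out = 'omega'
So out = 'omega'

Answer: 'omega'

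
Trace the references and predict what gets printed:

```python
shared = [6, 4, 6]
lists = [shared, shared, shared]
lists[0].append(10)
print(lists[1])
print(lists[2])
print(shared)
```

Key concept: list of same reference.
Step by step:
`shared = [6, 4, 6]` → shared = [6, 4, 6]
`lists = [shared, shared, shared]` → lists = [[6, 4, 6], [6, 4, 6], [6, 4, 6]]
`lists[0].append(10)` → shared = [6, 4, 6, 10]; lists = [[6, 4, 6, 10], [6, 4, 6, 10], [6, 4, 6, 10]]
`print(lists[1])` → prints [6, 4, 6, 10]
`print(lists[2])` → prints [6, 4, 6, 10]
`print(shared)` → prints [6, 4, 6, 10]

Answer:
[6, 4, 6, 10]
[6, 4, 6, 10]
[6, 4, 6, 10]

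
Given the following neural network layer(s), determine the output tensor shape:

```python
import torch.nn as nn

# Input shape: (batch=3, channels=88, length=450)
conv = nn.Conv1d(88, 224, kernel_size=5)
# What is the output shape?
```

Input: (3, 88, 450) -> Output: (3, 224, 446)

Answer: (3, 224, 446)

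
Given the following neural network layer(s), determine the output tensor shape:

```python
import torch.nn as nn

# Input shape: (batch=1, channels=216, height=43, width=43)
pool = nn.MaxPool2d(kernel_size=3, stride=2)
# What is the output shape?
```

Input: (1, 216, 43, 43) -> Output: (1, 216, 21, 21)

Answer: (1, 216, 21, 21)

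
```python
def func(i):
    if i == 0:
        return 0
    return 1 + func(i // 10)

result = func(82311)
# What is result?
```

Count of digits of 82311: 5

Answer: 5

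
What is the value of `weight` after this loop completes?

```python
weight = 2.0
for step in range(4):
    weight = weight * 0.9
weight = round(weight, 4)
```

Exponential decay: 2.0 * 0.9^4
`weight` takes the values: 2.0 → 1.8 → 1.62 → 1.458 → 1.3122

Answer: 1.3122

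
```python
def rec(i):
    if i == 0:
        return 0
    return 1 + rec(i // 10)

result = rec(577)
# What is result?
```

Count of digits of 577: 3

Answer: 3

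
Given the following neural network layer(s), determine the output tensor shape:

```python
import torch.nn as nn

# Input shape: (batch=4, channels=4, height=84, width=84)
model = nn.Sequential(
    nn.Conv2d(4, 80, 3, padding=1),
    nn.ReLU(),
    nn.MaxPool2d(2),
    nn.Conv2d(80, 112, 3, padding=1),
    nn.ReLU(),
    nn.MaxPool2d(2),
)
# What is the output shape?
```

Input: (4, 4, 84, 84) -> after first Conv2d: (4, 80, 84, 84) -> after first MaxPool2d: (4, 80, 42, 42) -> after second Conv2d: (4, 112, 42, 42) -> Output: (4, 112, 21, 21)

Answer: (4, 112, 21, 21)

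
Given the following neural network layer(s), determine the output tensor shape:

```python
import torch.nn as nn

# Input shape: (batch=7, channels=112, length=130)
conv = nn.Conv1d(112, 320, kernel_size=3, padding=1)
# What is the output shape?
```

Input: (7, 112, 130) -> Output: (7, 320, 130)

Answer: (7, 320, 130)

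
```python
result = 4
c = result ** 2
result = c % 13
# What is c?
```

Trace:
`result = 4` → result = 4
`c = result ** 2` → c = 16
`result = c % 13` → result = 3
So c = 16

Answer: 16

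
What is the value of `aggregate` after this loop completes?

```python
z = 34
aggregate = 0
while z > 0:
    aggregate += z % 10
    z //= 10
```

Sum digits of 34
`aggregate` takes the values: 0 → 4 → 7

Answer: 7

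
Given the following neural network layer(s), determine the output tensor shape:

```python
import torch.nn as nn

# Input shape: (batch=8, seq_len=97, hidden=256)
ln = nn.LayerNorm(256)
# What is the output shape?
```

Input: (8, 97, 256) -> Output: (8, 97, 256)

Answer: (8, 97, 256)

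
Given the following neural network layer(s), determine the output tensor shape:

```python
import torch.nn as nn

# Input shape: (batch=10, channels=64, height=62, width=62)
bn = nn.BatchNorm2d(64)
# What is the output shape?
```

Input: (10, 64, 62, 62) -> Output: (10, 64, 62, 62)

Answer: (10, 64, 62, 62)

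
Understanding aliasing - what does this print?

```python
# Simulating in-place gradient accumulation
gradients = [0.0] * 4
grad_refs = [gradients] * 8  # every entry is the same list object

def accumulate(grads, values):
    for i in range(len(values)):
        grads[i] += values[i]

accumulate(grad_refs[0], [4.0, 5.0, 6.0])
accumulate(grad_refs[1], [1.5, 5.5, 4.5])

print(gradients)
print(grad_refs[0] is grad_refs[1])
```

Key concept: gradient accumulation aliasing.
Step by step:
`gradients = [0.0] * 4` → gradients = [0.0, 0.0, 0.0, 0.0]
`grad_refs = [gradients] * 8` → grad_refs = [[0.0, 0.0, 0.0, 0.0], [0.0, 0.0, 0.0, 0.0], [0.0, 0.0, 0.0, 0.0], [0.0, 0.0, 0.0, 0.0], [0.0, 0.0, 0.0, 0.0], [0.0, 0.0, 0.0, 0.0], [0.0, 0.0, 0.0, 0.0], [0.0, 0.0, 0.0, 0.0]]
`accumulate(grad_refs[0], [4.0, 5.0, 6.0])` → gradients = [4.0, 5.0, 6.0, 0.0]; grad_refs = [[4.0, 5.0, 6.0, 0.0], [4.0, 5.0, 6.0, 0.0], [4.0, 5.0, 6.0, 0.0], [4.0, 5.0, 6.0, 0.0], [4.0, 5.0, 6.0, 0.0], [4.0, 5.0, 6.0, 0.0], [4.0, 5.0, 6.0, 0.0], [4.0, 5.0, 6.0, 0.0]]
`accumulate(grad_refs[1], [1.5, 5.5, 4.5])` → gradients = [5.5, 10.5, 10.5, 0.0]; grad_refs = [[5.5, 10.5, 10.5, 0.0], [5.5, 10.5, 10.5, 0.0], [5.5, 10.5, 10.5, 0.0], [5.5, 10.5, 10.5, 0.0], [5.5, 10.5, 10.5, 0.0], [5.5, 10.5, 10.5, 0.0], [5.5, 10.5, 10.5, 0.0], [5.5, 10.5, 10.5, 0.0]]
`print(gradients)` → prints [5.5, 10.5, 10.5, 0.0]
`print(grad_refs[0] is grad_refs[1])` → prints True

Answer:
[5.5, 10.5, 10.5, 0.0]
True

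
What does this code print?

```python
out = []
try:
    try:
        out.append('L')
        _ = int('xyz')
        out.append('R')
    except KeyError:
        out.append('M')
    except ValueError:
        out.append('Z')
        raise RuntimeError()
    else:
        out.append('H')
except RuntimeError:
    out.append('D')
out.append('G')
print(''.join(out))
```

Execution trace: 'L' (inner try body) → 'Z' (inner except ValueError) → 'D' (outer except RuntimeError) → 'G' (after the try/except). Output: LZDG

Answer: LZDG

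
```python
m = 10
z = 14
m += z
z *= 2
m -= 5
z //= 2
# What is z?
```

Trace:
`m = 10` → m = 10
`z = 14` → z = 14
`m += z` → m = 24
`z *= 2` → z = 28
`m -= 5` → m = 19
`z //= 2` → z = 14
So z = 14

Answer: 14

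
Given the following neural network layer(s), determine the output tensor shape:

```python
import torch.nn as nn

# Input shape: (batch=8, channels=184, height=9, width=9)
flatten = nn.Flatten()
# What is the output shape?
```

Input: (8, 184, 9, 9) -> Output: (8, 14904)

Answer: (8, 14904)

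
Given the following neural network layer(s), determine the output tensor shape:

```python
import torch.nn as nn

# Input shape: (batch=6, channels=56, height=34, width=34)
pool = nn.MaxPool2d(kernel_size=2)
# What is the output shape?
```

Input: (6, 56, 34, 34) -> Output: (6, 56, 17, 17)

Answer: (6, 56, 17, 17)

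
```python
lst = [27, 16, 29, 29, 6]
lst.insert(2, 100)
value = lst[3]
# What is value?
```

Trace:
`lst = [27, 16, 29, 29, 6]` → lst = [27, 16, 29, 29, 6]
`lst.insert(2, 100)` → lst = [27, 16, 100, 29, 29, 6]
`value = lst[3]` → value = 29
So value = 29

Answer: 29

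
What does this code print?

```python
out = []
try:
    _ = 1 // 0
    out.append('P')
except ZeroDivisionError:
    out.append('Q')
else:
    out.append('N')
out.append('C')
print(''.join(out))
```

Execution trace: 'Q' (except ZeroDivisionError) → 'C' (after the try/except). Output: QC

Answer: QC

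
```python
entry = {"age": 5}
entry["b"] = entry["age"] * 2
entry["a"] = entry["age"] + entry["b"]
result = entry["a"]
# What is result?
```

Trace:
`entry = {"age": 5}` → entry = {'age': 5}
`entry["b"] = entry["age"] * 2` → entry = {'age': 5, 'b': 10}
`entry["a"] = entry["age"] + entry["b"]` → entry = {'age': 5, 'b': 10, 'a': 15}
`result = entry["a"]` → result = 15
So result = 15

Answer: 15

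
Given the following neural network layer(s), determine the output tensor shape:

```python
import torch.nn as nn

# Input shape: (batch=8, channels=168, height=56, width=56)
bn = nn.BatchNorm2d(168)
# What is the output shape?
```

Input: (8, 168, 56, 56) -> Output: (8, 168, 56, 56)

Answer: (8, 168, 56, 56)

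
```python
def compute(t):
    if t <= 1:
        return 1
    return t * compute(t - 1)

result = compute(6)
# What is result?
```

compute(6) = 6 * 5 * 4 * 3 * 2 * 1 = 720

Answer: 720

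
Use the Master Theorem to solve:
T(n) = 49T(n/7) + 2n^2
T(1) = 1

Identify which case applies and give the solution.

a=49, b=7, f(n)=2n^2. log_7(49) = 2. Since c=2 = 2, Case 2 applies: T(n) = Θ(n^log_b(a) · log n) = O(n^2 log n).

Answer: O(n^2 log n) - Case 2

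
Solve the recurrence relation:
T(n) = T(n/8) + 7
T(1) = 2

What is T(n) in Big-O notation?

Each step divides n by 8 and adds 7. After log_8(n) steps we reach T(1)=2. So T(n) = 7·log_8(n) + 2 = O(log n).

Answer: O(log n)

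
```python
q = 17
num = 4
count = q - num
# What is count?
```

Trace:
`q = 17` → q = 17
`num = 4` → num = 4
`count = q - num` → count = 13
So count = 13

Answer: 13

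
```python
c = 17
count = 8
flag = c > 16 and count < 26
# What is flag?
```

Trace:
`c = 17` → c = 17
`count = 8` → count = 8
`flag = c > 16 and count < 26` → flag = True
So flag = True

Answer: True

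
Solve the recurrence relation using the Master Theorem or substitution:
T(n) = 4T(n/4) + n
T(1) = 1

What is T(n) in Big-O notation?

By Master Theorem: a=4, b=4, f(n)=n. Since log_4(4) = 1 and f(n) = Θ(n^1), Case 2 applies. T(n) = O(n log n).

Answer: O(n log n)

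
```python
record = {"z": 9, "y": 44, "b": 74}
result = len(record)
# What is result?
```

Trace:
`record = {"z": 9, "y": 44, "b": 74}` → record = {'z': 9, 'y': 44, 'b': 74}
`result = len(record)` → result = 3
So result = 3

Answer: 3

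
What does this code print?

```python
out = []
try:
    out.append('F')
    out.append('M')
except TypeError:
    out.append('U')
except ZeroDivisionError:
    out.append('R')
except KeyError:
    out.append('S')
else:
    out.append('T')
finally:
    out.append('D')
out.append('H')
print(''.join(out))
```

Execution trace: 'F' (try body) → 'M' (try body, no exception) → 'T' (else) → 'D' (finally) → 'H' (after the try/except). Output: FMTDH

Answer: FMTDH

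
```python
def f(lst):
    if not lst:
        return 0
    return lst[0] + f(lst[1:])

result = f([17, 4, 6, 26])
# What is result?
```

17 + 4 + 6 + 26 + 0 = 53

Answer: 53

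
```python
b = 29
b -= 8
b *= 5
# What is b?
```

Trace:
`b = 29` → b = 29
`b -= 8` → b = 21
`b *= 5` → b = 105
So b = 105

Answer: 105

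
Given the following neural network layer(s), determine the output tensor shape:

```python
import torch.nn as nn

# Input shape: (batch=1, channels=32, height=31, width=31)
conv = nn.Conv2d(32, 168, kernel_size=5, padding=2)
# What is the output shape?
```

Input: (1, 32, 31, 31) -> Output: (1, 168, 31, 31)

Answer: (1, 168, 31, 31)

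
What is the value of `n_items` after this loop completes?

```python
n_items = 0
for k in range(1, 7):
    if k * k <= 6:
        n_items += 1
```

Count numbers where k² ≤ 6
`n_items` takes the values: 0 → 1 → 2

Answer: 2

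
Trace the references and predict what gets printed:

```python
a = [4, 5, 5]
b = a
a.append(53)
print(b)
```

Key concept: basic list aliasing.
Step by step:
`a = [4, 5, 5]` → a = [4, 5, 5]
`b = a` → b = [4, 5, 5] (same object as a)
`a.append(53)` → a = [4, 5, 5, 53] (same object as b); b = [4, 5, 5, 53] (same object as a)
`print(b)` → prints [4, 5, 5, 53]

Answer: [4, 5, 5, 53]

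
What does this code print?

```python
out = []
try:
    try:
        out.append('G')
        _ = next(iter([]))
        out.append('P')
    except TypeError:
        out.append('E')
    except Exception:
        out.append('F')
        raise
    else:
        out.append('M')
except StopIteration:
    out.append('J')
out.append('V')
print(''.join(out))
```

Execution trace: 'G' (inner try body) → 'F' (inner except Exception) → 'J' (outer except StopIteration) → 'V' (after the try/except). Output: GFJV

Answer: GFJV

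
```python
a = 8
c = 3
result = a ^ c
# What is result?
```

Trace:
`a = 8` → a = 8
`c = 3` → c = 3
`result = a ^ c` → result = 11
So result = 11

Answer: 11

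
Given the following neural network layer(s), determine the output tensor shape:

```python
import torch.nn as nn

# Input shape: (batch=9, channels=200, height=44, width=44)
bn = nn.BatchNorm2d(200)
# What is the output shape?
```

Input: (9, 200, 44, 44) -> Output: (9, 200, 44, 44)

Answer: (9, 200, 44, 44)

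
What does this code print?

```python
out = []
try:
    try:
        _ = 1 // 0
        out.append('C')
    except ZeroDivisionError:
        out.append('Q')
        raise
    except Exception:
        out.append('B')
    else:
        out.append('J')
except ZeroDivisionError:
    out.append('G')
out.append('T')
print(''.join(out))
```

Execution trace: 'Q' (inner except ZeroDivisionError) → 'G' (outer except ZeroDivisionError) → 'T' (after the try/except). Output: QGT

Answer: QGT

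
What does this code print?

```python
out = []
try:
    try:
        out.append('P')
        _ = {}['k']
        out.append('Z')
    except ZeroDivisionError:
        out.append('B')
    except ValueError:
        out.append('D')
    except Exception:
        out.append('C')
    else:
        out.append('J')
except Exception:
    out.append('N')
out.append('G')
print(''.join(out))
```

Execution trace: 'P' (inner try body) → 'C' (inner except Exception) → 'G' (after the try/except). Output: PCG

Answer: PCG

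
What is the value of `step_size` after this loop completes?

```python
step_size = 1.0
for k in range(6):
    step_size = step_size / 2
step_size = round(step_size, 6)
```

Halving LR 6 times: 1 / 2^6
`step_size` takes the values: 1.0 → 0.5 → 0.25 → 0.125 → 0.0625 → 0.03125 → 0.015625

Answer: 0.015625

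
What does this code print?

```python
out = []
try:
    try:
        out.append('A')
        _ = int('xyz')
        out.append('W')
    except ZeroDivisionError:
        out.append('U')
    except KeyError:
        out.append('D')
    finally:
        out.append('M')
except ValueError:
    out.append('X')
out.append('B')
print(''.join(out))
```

Execution trace: 'A' (try body) → 'M' (finally) → 'X' (outer except ValueError) → 'B' (after the try/except). Output: AMXB

Answer: AMXB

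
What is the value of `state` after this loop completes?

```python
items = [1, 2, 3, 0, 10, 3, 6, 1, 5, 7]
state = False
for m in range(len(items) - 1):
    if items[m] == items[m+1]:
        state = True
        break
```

Check consecutive duplicates in [1, 2, 3, 0, 10, 3, 6, 1, 5, 7]
`state` takes the values: False

Answer: False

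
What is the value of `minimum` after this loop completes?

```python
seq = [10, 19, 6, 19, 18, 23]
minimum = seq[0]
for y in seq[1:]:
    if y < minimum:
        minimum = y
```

Minimum of [10, 19, 6, 19, 18, 23]
`minimum` takes the values: 10 → 6

Answer: 6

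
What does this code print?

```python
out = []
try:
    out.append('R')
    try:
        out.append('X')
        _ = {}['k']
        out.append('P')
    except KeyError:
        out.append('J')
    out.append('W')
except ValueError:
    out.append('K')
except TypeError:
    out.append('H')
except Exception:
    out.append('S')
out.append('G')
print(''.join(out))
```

Execution trace: 'R' (try body) → 'X' (inner try body) → 'J' (inner except KeyError) → 'W' (try body, no exception) → 'G' (after the try/except). Output: RXJWG

Answer: RXJWG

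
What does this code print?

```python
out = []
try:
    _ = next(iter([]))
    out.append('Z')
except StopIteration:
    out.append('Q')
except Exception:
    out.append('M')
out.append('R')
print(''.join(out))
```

Execution trace: 'Q' (except StopIteration) → 'R' (after the try/except). Output: QR

Answer: QR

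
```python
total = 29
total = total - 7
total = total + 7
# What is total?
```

Trace:
`total = 29` → total = 29
`total = total - 7` → total = 22
`total = total + 7` → total = 29
So total = 29

Answer: 29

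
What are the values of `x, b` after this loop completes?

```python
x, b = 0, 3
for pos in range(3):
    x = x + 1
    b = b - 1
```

x goes 0→3, b goes 3→0
`x, b` takes the values: (0, 3) → (1, 3) → (1, 2) → (2, 2) → (2, 1) → (3, 1) → (3, 0)

Answer: 3, 0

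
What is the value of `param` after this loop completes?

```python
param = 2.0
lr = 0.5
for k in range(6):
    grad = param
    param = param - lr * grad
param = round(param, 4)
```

Gradient descent: w = 2.0 * (1 - 0.5)^6
`param` takes the values: 2.0 → 1.0 → 0.5 → 0.25 → 0.125 → 0.0625 → 0.03125 → 0.0312

Answer: 0.0312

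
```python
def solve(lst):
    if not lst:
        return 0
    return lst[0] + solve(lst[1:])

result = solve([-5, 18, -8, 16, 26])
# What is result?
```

(-5) + 18 + (-8) + 16 + 26 + 0 = 47

Answer: 47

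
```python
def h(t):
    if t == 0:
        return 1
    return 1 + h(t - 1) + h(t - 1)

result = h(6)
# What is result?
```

h(t) = 1 + 2·h(t-1), h(0)=1. Closed form: (1+1)·2^6 - 1 = 127.

Answer: 127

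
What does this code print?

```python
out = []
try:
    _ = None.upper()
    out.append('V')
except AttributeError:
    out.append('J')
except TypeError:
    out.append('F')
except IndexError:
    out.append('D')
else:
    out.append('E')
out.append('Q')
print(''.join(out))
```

Execution trace: 'J' (except AttributeError) → 'Q' (after the try/except). Output: JQ

Answer: JQ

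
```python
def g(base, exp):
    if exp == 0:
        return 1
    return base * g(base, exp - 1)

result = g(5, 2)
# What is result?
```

g(5, 2) = 5 * 5 = 25

Answer: 25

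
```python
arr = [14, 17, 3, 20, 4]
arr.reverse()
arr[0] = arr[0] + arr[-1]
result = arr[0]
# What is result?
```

Trace:
`arr = [14, 17, 3, 20, 4]` → arr = [14, 17, 3, 20, 4]
`arr.reverse()` → arr = [4, 20, 3, 17, 14]
`arr[0] = arr[0] + arr[-1]` → arr = [18, 20, 3, 17, 14]
`result = arr[0]` → result = 18
So result = 18

Answer: 18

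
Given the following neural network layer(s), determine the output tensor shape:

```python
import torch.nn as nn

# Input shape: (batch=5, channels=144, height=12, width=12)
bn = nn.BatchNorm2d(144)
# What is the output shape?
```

Input: (5, 144, 12, 12) -> Output: (5, 144, 12, 12)

Answer: (5, 144, 12, 12)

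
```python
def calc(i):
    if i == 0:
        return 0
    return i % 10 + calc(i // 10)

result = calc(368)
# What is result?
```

Sum of digits of 368: 8 + 6 + 3 = 17

Answer: 17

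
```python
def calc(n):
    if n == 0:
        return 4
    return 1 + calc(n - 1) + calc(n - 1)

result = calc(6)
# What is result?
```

calc(n) = 1 + 2·calc(n-1), calc(0)=4. Closed form: (4+1)·2^6 - 1 = 319.

Answer: 319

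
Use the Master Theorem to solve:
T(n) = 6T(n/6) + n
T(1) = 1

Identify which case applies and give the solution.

a=6, b=6, f(n)=n. log_6(6) = 1. Since c=1 = 1, Case 2 applies: T(n) = Θ(n^log_b(a) · log n) = O(n log n).

Answer: O(n log n) - Case 2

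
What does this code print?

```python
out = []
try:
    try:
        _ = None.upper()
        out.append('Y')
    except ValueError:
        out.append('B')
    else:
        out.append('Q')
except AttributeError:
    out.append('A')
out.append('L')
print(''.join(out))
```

Execution trace: 'A' (outer except AttributeError) → 'L' (after the try/except). Output: AL

Answer: AL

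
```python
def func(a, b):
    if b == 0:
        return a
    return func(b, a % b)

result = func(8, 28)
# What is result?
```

func(8, 28) -> func(28, 8) -> func(8, 4) -> func(4, 0) -> 4

Answer: 4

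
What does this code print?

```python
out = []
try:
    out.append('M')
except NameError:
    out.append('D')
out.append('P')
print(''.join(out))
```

Execution trace: 'M' (try body, no exception) → 'P' (after the try/except). Output: MP

Answer: MP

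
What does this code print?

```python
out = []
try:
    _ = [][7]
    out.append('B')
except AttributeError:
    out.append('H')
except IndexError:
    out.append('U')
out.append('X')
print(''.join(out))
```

Execution trace: 'U' (except IndexError) → 'X' (after the try/except). Output: UX

Answer: UX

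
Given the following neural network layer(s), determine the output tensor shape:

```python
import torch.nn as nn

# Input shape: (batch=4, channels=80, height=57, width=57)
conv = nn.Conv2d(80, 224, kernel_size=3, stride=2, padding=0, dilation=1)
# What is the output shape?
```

Input: (4, 80, 57, 57) -> Output: (4, 224, 28, 28)

Answer: (4, 224, 28, 28)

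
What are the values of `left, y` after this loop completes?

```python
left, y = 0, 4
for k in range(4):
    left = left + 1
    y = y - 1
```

left goes 0→4, y goes 4→0
`left, y` takes the values: (0, 4) → (1, 4) → (1, 3) → (2, 3) → (2, 2) → (3, 2) → (3, 1) → (4, 1) → (4, 0)

Answer: 4, 0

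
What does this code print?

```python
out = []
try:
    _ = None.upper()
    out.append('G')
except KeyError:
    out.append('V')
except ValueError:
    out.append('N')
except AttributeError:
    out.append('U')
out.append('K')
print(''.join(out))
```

Execution trace: 'U' (except AttributeError) → 'K' (after the try/except). Output: UK

Answer: UK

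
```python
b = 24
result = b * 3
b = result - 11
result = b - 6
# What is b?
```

Trace:
`b = 24` → b = 24
`result = b * 3` → result = 72
`b = result - 11` → b = 61
`result = b - 6` → result = 55
So b = 61

Answer: 61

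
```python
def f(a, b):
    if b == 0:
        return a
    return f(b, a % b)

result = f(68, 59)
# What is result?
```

f(68, 59) -> f(59, 9) -> f(9, 5) -> f(5, 4) -> f(4, 1) -> f(1, 0) -> 1

Answer: 1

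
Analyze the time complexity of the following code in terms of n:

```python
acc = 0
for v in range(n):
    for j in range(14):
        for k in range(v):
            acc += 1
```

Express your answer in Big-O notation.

Each loop level contributes: n × 1 × n. Multiplying the contributions gives O(n^2).

Answer: O(n^2)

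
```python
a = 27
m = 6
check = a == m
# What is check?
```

Trace:
`a = 27` → a = 27
`m = 6` → m = 6
`check = a == m` → check = False
So check = False

Answer: False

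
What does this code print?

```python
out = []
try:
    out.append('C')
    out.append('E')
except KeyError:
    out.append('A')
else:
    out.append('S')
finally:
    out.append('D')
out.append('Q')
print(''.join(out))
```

Execution trace: 'C' (try body) → 'E' (try body, no exception) → 'S' (else) → 'D' (finally) → 'Q' (after the try/except). Output: CESDQ

Answer: CESDQ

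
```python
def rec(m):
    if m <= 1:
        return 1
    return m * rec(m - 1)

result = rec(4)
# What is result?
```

rec(4) = 4 * 3 * 2 * 1 = 24

Answer: 24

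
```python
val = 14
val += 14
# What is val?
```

Trace:
`val = 14` → val = 14
`val += 14` → val = 28
So val = 28

Answer: 28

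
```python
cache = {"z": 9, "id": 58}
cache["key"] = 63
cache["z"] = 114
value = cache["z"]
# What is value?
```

Trace:
`cache = {"z": 9, "id": 58}` → cache = {'z': 9, 'id': 58}
`cache["key"] = 63` → cache = {'z': 9, 'id': 58, 'key': 63}
`cache["z"] = 114` → cache = {'z': 114, 'id': 58, 'key': 63}
`value = cache["z"]` → value = 114
So value = 114

Answer: 114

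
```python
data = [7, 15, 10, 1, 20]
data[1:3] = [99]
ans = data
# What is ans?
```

Trace:
`data = [7, 15, 10, 1, 20]` → data = [7, 15, 10, 1, 20]
`data[1:3] = [99]` → data = [7, 99, 1, 20]
`ans = data` → ans = [7, 99, 1, 20]
So ans = [7, 99, 1, 20]

Answer: [7, 99, 1, 20]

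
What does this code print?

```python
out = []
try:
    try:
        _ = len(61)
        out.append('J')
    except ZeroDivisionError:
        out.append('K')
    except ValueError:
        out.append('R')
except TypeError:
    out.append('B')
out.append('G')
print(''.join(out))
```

Execution trace: 'B' (outer except TypeError) → 'G' (after the try/except). Output: BG

Answer: BG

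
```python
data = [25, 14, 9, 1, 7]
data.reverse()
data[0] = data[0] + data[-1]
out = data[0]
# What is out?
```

Trace:
`data = [25, 14, 9, 1, 7]` → data = [25, 14, 9, 1, 7]
`data.reverse()` → data = [7, 1, 9, 14, 25]
`data[0] = data[0] + data[-1]` → data = [32, 1, 9, 14, 25]
`out = data[0]` → out = 32
So out = 32

Answer: 32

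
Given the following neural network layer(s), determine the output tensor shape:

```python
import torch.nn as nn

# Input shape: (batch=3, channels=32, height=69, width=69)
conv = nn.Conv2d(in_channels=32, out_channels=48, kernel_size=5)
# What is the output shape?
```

Input: (3, 32, 69, 69) -> Output: (3, 48, 65, 65)

Answer: (3, 48, 65, 65)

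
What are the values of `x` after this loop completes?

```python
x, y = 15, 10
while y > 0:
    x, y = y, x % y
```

GCD of 15 and 10
`x` takes the values: 15 → 10 → 5

Answer: 5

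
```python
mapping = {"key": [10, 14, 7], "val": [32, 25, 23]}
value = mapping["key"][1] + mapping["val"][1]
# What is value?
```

Trace:
`mapping = {"key": [10, 14, 7], "val": [32, 25, 23]}` → mapping = {'key': [10, 14, 7], 'val': [32, 25, 23]}
`value = mapping["key"][1] + mapping["val"][1]` → value = 39
So value = 39

Answer: 39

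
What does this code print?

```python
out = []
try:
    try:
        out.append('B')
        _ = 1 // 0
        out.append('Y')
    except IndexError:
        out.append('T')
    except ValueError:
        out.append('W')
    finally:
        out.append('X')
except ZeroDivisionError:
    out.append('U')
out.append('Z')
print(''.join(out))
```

Execution trace: 'B' (inner try body) → 'X' (inner finally) → 'U' (outer except ZeroDivisionError) → 'Z' (after the try/except). Output: BXUZ

Answer: BXUZ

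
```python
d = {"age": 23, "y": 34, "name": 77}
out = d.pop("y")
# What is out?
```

Trace:
`d = {"age": 23, "y": 34, "name": 77}` → d = {'age': 23, 'y': 34, 'name': 77}
`out = d.pop("y")` → d = {'age': 23, 'name': 77}; out = 34
So out = 34

Answer: 34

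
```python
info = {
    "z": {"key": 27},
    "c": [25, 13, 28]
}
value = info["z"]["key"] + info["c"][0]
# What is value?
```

Trace:
`info = { ...` → info = {'z': {'key': 27}, 'c': [25, 13, 28]}
`value = info["z"]["key"] + info["c"][0]` → value = 52
So value = 52

Answer: 52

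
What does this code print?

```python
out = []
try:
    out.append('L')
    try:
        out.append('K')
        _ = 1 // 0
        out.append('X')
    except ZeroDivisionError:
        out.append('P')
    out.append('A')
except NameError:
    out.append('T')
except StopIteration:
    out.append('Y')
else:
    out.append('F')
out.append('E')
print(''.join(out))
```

Execution trace: 'L' (try body) → 'K' (inner try body) → 'P' (inner except ZeroDivisionError) → 'A' (try body, no exception) → 'F' (else) → 'E' (after the try/except). Output: LKPAFE

Answer: LKPAFE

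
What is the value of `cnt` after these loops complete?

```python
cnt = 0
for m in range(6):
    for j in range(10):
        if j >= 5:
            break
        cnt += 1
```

Inner breaks at 5, outer runs 6 times
`cnt` takes the values: 0 → 1 → 2 → 3 → 4 → 5 → 6 → 7 → 8 → 9 → 10 → 11 → 12 → 13 → 14 → 15 → 16 → 17 → 18 → 19 → 20 → 21 → 22 → 23 → 24 → 25 → 26 → 27 → 28 → 29 → 30

Answer: 30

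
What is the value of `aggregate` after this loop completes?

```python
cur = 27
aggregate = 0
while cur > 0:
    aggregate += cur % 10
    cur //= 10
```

Sum digits of 27
`aggregate` takes the values: 0 → 7 → 9

Answer: 9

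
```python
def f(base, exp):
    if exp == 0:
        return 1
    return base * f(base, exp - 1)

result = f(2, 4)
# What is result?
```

f(2, 4) = 2 * 2 * 2 * 2 = 16

Answer: 16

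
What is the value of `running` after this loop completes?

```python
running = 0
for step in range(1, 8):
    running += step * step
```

Sum of squares 1² to 7² = 140
`running` takes the values: 0 → 1 → 5 → 14 → 30 → 55 → 91 → 140

Answer: 140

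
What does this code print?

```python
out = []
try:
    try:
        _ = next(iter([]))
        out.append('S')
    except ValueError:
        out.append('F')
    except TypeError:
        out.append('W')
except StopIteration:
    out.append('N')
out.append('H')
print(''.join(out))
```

Execution trace: 'N' (outer except StopIteration) → 'H' (after the try/except). Output: NH

Answer: NH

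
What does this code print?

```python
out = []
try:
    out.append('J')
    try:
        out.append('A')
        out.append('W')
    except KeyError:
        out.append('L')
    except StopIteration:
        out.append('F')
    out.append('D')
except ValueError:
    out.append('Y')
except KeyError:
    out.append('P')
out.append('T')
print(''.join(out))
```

Execution trace: 'J' (try body) → 'A' (inner try body) → 'W' (inner try body, no exception) → 'D' (try body, no exception) → 'T' (after the try/except). Output: JAWDT

Answer: JAWDT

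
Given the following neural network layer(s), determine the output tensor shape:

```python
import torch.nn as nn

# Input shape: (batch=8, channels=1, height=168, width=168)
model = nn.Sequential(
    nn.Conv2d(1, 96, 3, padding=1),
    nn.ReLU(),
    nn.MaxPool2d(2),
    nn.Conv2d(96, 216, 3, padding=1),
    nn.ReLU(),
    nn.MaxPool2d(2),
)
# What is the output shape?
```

Input: (8, 1, 168, 168) -> after first Conv2d: (8, 96, 168, 168) -> after first MaxPool2d: (8, 96, 84, 84) -> after second Conv2d: (8, 216, 84, 84) -> Output: (8, 216, 42, 42)

Answer: (8, 216, 42, 42)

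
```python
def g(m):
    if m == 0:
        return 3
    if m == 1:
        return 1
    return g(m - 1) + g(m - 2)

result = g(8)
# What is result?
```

Build up from base cases: g(0)=3, g(1)=1, g(2)=4, g(3)=5, g(4)=9, g(5)=14, g(6)=23, ..., g(8)=60

Answer: 60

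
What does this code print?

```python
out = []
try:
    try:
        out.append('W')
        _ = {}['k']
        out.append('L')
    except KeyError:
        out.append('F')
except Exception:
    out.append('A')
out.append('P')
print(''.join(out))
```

Execution trace: 'W' (inner try body) → 'F' (inner except KeyError) → 'P' (after the try/except). Output: WFP

Answer: WFP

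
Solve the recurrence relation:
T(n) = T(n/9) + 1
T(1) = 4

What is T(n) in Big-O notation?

Each step divides n by 9 and adds 1. After log_9(n) steps we reach T(1)=4. So T(n) = 1·log_9(n) + 4 = O(log n).

Answer: O(log n)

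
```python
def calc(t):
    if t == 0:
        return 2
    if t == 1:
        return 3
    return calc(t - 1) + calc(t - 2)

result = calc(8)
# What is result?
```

Build up from base cases: calc(0)=2, calc(1)=3, calc(2)=5, calc(3)=8, calc(4)=13, calc(5)=21, calc(6)=34, ..., calc(8)=89

Answer: 89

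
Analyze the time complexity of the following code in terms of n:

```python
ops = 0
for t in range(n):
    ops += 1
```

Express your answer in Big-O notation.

Each loop level contributes: n. Multiplying the contributions gives O(n).

Answer: O(n)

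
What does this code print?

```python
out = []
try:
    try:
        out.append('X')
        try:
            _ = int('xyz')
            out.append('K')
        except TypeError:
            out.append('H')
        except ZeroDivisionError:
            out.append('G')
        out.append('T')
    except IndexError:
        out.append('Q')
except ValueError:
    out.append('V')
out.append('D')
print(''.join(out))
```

Execution trace: 'X' (try body) → 'V' (outer except ValueError) → 'D' (after the try/except). Output: XVD

Answer: XVD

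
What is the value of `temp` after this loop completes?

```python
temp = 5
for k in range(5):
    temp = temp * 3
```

Multiply by 3, 5 times: 5 * 3^5 = 1215
`temp` takes the values: 5 → 15 → 45 → 135 → 405 → 1215

Answer: 1215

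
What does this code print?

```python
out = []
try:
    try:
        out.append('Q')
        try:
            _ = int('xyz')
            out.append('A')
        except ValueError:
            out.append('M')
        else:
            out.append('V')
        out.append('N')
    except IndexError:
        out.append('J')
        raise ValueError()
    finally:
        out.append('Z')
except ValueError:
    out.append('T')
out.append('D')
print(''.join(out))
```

Execution trace: 'Q' (try body) → 'M' (inner except ValueError) → 'N' (try body, no exception) → 'Z' (finally) → 'D' (after the try/except). Output: QMNZD

Answer: QMNZD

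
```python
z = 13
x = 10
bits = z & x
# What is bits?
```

Trace:
`z = 13` → z = 13
`x = 10` → x = 10
`bits = z & x` → bits = 8
So bits = 8

Answer: 8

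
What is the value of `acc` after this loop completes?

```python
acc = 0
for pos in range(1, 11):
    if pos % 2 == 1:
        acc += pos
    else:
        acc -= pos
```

Add odd, subtract even
`acc` takes the values: 0 → 1 → -1 → 2 → -2 → 3 → -3 → 4 → -4 → 5 → -5

Answer: -5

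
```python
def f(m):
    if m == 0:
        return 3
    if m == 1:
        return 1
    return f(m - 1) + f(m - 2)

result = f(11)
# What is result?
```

Build up from base cases: f(0)=3, f(1)=1, f(2)=4, f(3)=5, f(4)=9, f(5)=14, f(6)=23, ..., f(11)=254

Answer: 254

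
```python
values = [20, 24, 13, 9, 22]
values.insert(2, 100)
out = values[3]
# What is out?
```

Trace:
`values = [20, 24, 13, 9, 22]` → values = [20, 24, 13, 9, 22]
`values.insert(2, 100)` → values = [20, 24, 100, 13, 9, 22]
`out = values[3]` → out = 13
So out = 13

Answer: 13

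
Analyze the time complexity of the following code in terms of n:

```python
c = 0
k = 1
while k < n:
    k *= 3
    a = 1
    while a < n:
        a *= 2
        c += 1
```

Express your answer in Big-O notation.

Each loop level contributes: log n × log n. Multiplying the contributions gives O(log² n).

Answer: O(log² n)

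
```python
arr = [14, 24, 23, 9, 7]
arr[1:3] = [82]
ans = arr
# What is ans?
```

Trace:
`arr = [14, 24, 23, 9, 7]` → arr = [14, 24, 23, 9, 7]
`arr[1:3] = [82]` → arr = [14, 82, 9, 7]
`ans = arr` → ans = [14, 82, 9, 7]
So ans = [14, 82, 9, 7]

Answer: [14, 82, 9, 7]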